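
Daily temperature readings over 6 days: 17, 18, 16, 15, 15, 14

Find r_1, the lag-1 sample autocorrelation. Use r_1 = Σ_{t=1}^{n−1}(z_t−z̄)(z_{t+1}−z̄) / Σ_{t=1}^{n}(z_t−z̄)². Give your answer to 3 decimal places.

0.459

Mean z̄ = (17 + 18 + 16 + 15 + 15 + 14)/6 = 15.8333
Numerator Σ_{t=1}^{5}(z_t−z̄)(z_{t+1}−z̄) = 4.9722
Denominator Σ(z_t−z̄)² = 10.8333
r_1 = 4.9722 / 10.8333 = 0.459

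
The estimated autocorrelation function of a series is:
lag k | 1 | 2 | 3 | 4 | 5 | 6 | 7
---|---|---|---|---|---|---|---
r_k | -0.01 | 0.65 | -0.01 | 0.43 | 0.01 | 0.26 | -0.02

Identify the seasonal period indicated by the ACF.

2

The largest autocorrelation is r_2 = 0.65, with weaker echoes at lags 4 (0.43) and 6 (0.26); the remaining lags stay at or below 0.01.
The dominant spike at lag 2 indicates a seasonal period of 2.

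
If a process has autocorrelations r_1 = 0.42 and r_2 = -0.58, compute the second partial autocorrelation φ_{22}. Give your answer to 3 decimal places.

-0.918

φ_{22} = (r_2 − r_1²) / (1 − r_1²)
r_1² = (0.42)² = 0.1764
Numerator = -0.58 − 0.1764 = -0.7564; denominator = 1 − 0.1764 = 0.8236
φ_{22} = -0.7564 / 0.8236 = -0.918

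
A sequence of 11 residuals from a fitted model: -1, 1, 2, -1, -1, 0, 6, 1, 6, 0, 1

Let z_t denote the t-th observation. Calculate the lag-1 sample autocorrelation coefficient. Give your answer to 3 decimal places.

Mean z̄ = (-1 + 1 + 2 − 1 − 1 + 0 + 6 + 1 + 6 + 0 + 1)/11 = 1.2727
Numerator Σ_{t=1}^{10}(z_t−z̄)(z_{t+1}−z̄) = -7.4380
Denominator Σ(z_t−z̄)² = 64.1818
r_1 = -7.4380 / 64.1818 = -0.116

-0.116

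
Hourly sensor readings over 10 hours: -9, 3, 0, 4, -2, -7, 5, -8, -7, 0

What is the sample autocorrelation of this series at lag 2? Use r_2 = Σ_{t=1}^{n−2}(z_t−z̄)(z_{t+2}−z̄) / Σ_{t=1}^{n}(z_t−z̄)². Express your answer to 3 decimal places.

-0.121

Mean z̄ = (-9 + 3 + 0 + 4 − 2 − 7 + 5 − 8 − 7 + 0)/10 = -2.1000
Numerator Σ_{t=1}^{8}(z_t−z̄)(z_{t+2}−z̄) = -30.6200
Denominator Σ(z_t−z̄)² = 252.9000
r_2 = -30.6200 / 252.9000 = -0.121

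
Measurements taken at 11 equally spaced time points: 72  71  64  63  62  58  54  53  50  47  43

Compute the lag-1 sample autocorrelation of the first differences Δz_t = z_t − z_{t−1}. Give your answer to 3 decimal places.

-0.430

First differences Δz: -1, -7, -1, -1, -4, -4, -1, -3, -3, -4
Mean of differences = -2.9000
Numerator Σ(Δz_t−Δz̄)(Δz_{t+1}−Δz̄) = -15.0100
Denominator Σ(Δz_t−Δz̄)² = 34.9000
r_1(Δz) = -15.0100 / 34.9000 = -0.430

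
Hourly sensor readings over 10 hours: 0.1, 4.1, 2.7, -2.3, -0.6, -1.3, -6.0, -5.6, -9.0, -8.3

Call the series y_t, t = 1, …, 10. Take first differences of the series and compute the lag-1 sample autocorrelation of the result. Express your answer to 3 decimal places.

First differences Δy: 4.0, -1.4, -5.0, 1.7, -0.7, -4.7, 0.4, -3.4, 0.7
Mean of differences = -0.9333
Numerator Σ(Δy_t−Δȳ)(Δy_{t+1}−Δȳ) = -23.7178
Denominator Σ(Δy_t−Δȳ)² = 72.8000
r_1(Δy) = -23.7178 / 72.8000 = -0.326

-0.326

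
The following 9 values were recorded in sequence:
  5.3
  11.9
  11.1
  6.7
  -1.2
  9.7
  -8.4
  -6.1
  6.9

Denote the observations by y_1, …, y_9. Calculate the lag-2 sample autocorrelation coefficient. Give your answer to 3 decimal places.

-0.045

Mean ȳ = (5.3 + 11.9 + 11.1 + 6.7 − 1.2 + 9.7 − 8.4 − 6.1 + 6.9)/9 = 3.9889
Numerator Σ_{t=1}^{7}(y_t−ȳ)(y_{t+2}−ȳ) = -20.0436
Denominator Σ(y_t−ȳ)² = 445.5089
r_2 = -20.0436 / 445.5089 = -0.045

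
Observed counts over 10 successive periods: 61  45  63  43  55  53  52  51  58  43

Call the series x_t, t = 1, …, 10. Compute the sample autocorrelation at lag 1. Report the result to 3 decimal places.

Mean x̄ = (61 + 45 + 63 + 43 + 55 + 53 + 52 + 51 + 58 + 43)/10 = 52.4000
Numerator Σ_{t=1}^{9}(x_t−x̄)(x_{t+1}−x̄) = -324.7600
Denominator Σ(x_t−x̄)² = 458.4000
r_1 = -324.7600 / 458.4000 = -0.708

-0.708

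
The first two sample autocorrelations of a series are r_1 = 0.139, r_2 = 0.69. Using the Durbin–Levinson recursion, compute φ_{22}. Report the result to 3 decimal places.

φ_{22} = (r_2 − r_1²) / (1 − r_1²)
r_1² = (0.139)² = 0.019321
Numerator = 0.69 − 0.0193 = 0.6707; denominator = 1 − 0.0193 = 0.9807
φ_{22} = 0.6707 / 0.9807 = 0.684

0.684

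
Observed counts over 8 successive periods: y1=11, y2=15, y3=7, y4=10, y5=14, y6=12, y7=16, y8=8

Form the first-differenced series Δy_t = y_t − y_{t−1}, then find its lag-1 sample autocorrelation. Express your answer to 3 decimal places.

First differences Δy: 4, -8, 3, 4, -2, 4, -8
Mean of differences = -0.4286
Numerator Σ(Δy_t−Δȳ)(Δy_{t+1}−Δȳ) = -91.7551
Denominator Σ(Δy_t−Δȳ)² = 187.7143
r_1(Δy) = -91.7551 / 187.7143 = -0.489

-0.489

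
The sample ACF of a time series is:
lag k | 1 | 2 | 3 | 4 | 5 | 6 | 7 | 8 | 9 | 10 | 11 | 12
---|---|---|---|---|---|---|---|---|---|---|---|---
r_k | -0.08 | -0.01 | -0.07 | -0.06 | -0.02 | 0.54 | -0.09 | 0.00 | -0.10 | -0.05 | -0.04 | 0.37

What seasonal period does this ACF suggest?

The largest autocorrelation is r_6 = 0.54, with a weaker echo at lag 12 (0.37); the remaining lags stay at or below 0.00.
The dominant spike at lag 6 indicates a seasonal period of 6.

6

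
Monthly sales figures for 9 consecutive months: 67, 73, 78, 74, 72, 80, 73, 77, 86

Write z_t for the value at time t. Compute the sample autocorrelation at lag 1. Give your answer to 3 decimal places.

0.007

Mean z̄ = (67 + 73 + 78 + 74 + 72 + 80 + 73 + 77 + 86)/9 = 75.5556
Numerator Σ_{t=1}^{8}(z_t−z̄)(z_{t+1}−z̄) = 1.5802
Denominator Σ(z_t−z̄)² = 238.2222
r_1 = 1.5802 / 238.2222 = 0.007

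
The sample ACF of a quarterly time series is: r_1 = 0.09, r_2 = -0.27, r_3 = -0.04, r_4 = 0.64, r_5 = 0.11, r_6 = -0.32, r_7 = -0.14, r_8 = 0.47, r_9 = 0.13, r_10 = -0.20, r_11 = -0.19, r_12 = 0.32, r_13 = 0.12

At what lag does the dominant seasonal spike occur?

The largest autocorrelation is r_4 = 0.64, with weaker echoes at lags 8 (0.47) and 12 (0.32); the remaining lags stay at or below 0.13.
The dominant spike at lag 4 indicates a seasonal period of 4.

4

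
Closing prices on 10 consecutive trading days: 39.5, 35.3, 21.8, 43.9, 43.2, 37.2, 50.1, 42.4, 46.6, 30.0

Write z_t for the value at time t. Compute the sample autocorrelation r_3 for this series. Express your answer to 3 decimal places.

Mean z̄ = (39.5 + 35.3 + 21.8 + 43.9 + 43.2 + 37.2 + 50.1 + 42.4 + 46.6 + 30.0)/10 = 39.0000
Σ(z_t−z̄)(z_{t+3}−z̄) = (2.4500) + (-15.5400) + (30.9600) + (54.3900) + (14.2800) + (-13.6800) + (-99.9000) = -27.0400
Denominator Σ(z_t−z̄)² = 628.2000
r_3 = -27.0400 / 628.2000 = -0.043

-0.043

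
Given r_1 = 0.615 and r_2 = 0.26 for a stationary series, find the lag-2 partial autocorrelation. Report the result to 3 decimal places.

φ_{22} = (r_2 − r_1²) / (1 − r_1²)
r_1² = (0.615)² = 0.378225
Numerator = 0.26 − 0.3782 = -0.1182; denominator = 1 − 0.3782 = 0.6218
φ_{22} = -0.1182 / 0.6218 = -0.190

-0.190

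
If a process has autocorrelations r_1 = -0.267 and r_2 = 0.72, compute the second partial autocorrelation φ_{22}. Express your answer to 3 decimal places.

φ_{22} = (r_2 − r_1²) / (1 − r_1²)
r_1² = (-0.267)² = 0.071289
Numerator = 0.72 − 0.0713 = 0.6487; denominator = 1 − 0.0713 = 0.9287
φ_{22} = 0.6487 / 0.9287 = 0.699

0.699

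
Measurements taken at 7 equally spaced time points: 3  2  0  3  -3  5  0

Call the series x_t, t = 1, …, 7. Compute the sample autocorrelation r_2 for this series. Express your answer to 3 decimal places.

Mean x̄ = (3 + 2 + 0 + 3 − 3 + 5 + 0)/7 = 1.4286
Deviations from mean: 1.5714, 0.5714, -1.4286, 1.5714, -4.4286, 3.5714, -1.4286
Σ(x_t−x̄)(x_{t+2}−x̄) = (-2.2449) + (0.8980) + (6.3265) + (5.6122) + (6.3265) = 16.9184
Denominator Σ(x_t−x̄)² = 41.7143
r_2 = 16.9184 / 41.7143 = 0.406

0.406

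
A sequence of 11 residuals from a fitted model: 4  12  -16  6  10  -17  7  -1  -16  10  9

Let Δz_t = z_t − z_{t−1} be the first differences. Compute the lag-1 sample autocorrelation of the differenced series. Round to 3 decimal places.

First differences Δz: 8, -28, 22, 4, -27, 24, -8, -15, 26, -1
Mean of differences = 0.5000
Numerator Σ(Δz_t−Δz̄)(Δz_{t+1}−Δz̄) = -1995.2500
Denominator Σ(Δz_t−Δz̄)² = 3616.5000
r_1(Δz) = -1995.2500 / 3616.5000 = -0.552

-0.552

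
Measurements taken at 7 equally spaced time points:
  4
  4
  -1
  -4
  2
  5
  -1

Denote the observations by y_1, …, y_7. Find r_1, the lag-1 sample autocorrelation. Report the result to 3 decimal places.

Mean ȳ = (4 + 4 − 1 − 4 + 2 + 5 − 1)/7 = 1.2857
Numerator Σ_{t=1}^{6}(y_t−ȳ)(y_{t+1}−ȳ) = 3.6327
Denominator Σ(y_t−ȳ)² = 67.4286
r_1 = 3.6327 / 67.4286 = 0.054

0.054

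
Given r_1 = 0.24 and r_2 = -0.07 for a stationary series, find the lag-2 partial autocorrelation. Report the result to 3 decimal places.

φ_{22} = (r_2 − r_1²) / (1 − r_1²)
r_1² = (0.24)² = 0.0576
Numerator = -0.07 − 0.0576 = -0.1276; denominator = 1 − 0.0576 = 0.9424
φ_{22} = -0.1276 / 0.9424 = -0.135

-0.135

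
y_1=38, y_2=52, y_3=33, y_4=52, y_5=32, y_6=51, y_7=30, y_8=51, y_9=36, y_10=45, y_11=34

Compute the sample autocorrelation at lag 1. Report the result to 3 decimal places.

-0.893

Mean ȳ = (38 + 52 + 33 + 52 + 32 + 51 + 30 + 51 + 36 + 45 + 34)/11 = 41.2727
Numerator Σ_{t=1}^{10}(y_t−ȳ)(y_{t+1}−ȳ) = -719.6198
Denominator Σ(y_t−ȳ)² = 806.1818
r_1 = -719.6198 / 806.1818 = -0.893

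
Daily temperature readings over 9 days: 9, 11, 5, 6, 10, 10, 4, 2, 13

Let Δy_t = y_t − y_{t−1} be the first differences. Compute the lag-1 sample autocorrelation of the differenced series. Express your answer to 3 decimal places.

First differences Δy: 2, -6, 1, 4, 0, -6, -2, 11
Mean of differences = 0.5000
Numerator Σ(Δy_t−Δȳ)(Δy_{t+1}−Δȳ) = -19.7500
Denominator Σ(Δy_t−Δȳ)² = 216.0000
r_1(Δy) = -19.7500 / 216.0000 = -0.091

-0.091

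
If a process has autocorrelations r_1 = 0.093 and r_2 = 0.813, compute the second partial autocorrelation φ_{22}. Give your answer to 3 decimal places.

0.811

φ_{22} = (r_2 − r_1²) / (1 − r_1²)
r_1² = (0.093)² = 0.008649
Numerator = 0.813 − 0.0086 = 0.8044; denominator = 1 − 0.0086 = 0.9914
φ_{22} = 0.8044 / 0.9914 = 0.811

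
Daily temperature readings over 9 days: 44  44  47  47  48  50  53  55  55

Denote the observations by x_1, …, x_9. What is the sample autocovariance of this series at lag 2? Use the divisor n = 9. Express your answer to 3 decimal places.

5.100

Mean x̄ = (44 + 44 + 47 + 47 + 48 + 50 + 53 + 55 + 55)/9 = 49.2222
Σ_{t=1}^{7}(x_t−x̄)(x_{t+2}−x̄) = 45.9012
γ_2 = 45.9012 / 9 = 5.100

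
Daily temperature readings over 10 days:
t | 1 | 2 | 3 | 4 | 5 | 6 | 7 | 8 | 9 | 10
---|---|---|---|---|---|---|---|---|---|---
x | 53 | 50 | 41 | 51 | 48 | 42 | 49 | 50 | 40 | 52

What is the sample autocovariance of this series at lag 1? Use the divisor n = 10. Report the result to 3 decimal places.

-8.236

Mean x̄ = (53 + 50 + 41 + 51 + 48 + 42 + 49 + 50 + 40 + 52)/10 = 47.6000
Σ_{t=1}^{9}(x_t−x̄)(x_{t+1}−x̄) = -82.3600
γ_1 = -82.3600 / 10 = -8.236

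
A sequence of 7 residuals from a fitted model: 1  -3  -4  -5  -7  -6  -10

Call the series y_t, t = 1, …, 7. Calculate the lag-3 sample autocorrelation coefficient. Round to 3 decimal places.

-0.071

Mean ȳ = (1 − 3 − 4 − 5 − 7 − 6 − 10)/7 = -4.8571
Deviations from mean: 5.8571, 1.8571, 0.8571, -0.1429, -2.1429, -1.1429, -5.1429
Σ(y_t−ȳ)(y_{t+3}−ȳ) = (-0.8367) + (-3.9796) + (-0.9796) + (0.7347) = -5.0612
Denominator Σ(y_t−ȳ)² = 70.8571
r_3 = -5.0612 / 70.8571 = -0.071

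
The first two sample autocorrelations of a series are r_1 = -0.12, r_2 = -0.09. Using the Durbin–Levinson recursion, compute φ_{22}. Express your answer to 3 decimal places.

-0.106

φ_{22} = (r_2 − r_1²) / (1 − r_1²)
r_1² = (-0.12)² = 0.0144
Numerator = -0.09 − 0.0144 = -0.1044; denominator = 1 − 0.0144 = 0.9856
φ_{22} = -0.1044 / 0.9856 = -0.106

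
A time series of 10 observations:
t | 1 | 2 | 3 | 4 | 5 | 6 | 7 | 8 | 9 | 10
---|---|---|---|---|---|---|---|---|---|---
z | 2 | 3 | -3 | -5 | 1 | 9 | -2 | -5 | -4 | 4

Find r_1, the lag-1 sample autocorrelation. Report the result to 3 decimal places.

0.063

Mean z̄ = (2 + 3 − 3 − 5 + 1 + 9 − 2 − 5 − 4 + 4)/10 = 0.0000
Numerator Σ_{t=1}^{9}(z_t−z̄)(z_{t+1}−z̄) = 12.0000
Denominator Σ(z_t−z̄)² = 190.0000
r_1 = 12.0000 / 190.0000 = 0.063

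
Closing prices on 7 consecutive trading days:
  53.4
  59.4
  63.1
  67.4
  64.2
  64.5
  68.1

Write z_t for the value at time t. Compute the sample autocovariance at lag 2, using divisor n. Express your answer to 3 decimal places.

Mean z̄ = (53.4 + 59.4 + 63.1 + 67.4 + 64.2 + 64.5 + 68.1)/7 = 62.8714
Deviations: -9.4714, -3.4714, 0.2286, 4.5286, 1.3286, 1.6286, 5.2286
Σ_{t=1}^{5}(z_t−z̄)(z_{t+2}−z̄) = -3.2602
γ_2 = -3.2602 / 7 = -0.466

-0.466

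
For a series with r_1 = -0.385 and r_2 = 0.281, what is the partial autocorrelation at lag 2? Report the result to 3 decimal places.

0.156

φ_{22} = (r_2 − r_1²) / (1 − r_1²)
r_1² = (-0.385)² = 0.148225
Numerator = 0.281 − 0.1482 = 0.1328; denominator = 1 − 0.1482 = 0.8518
φ_{22} = 0.1328 / 0.8518 = 0.156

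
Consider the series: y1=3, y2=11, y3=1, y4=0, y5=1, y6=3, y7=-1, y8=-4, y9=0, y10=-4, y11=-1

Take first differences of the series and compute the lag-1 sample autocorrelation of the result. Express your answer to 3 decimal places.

First differences Δy: 8, -10, -1, 1, 2, -4, -3, 4, -4, 3
Mean of differences = -0.4000
Numerator Σ(Δy_t−Δȳ)(Δy_{t+1}−Δȳ) = -111.1600
Denominator Σ(Δy_t−Δȳ)² = 234.4000
r_1(Δy) = -111.1600 / 234.4000 = -0.474

-0.474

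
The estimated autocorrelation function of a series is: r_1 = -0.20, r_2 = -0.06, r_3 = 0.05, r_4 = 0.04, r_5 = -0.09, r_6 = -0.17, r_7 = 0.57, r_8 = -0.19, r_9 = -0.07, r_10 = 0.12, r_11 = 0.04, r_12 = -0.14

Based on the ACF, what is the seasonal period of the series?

The largest autocorrelation is r_7 = 0.57; the remaining lags stay at or below 0.12.
The dominant spike at lag 7 indicates a seasonal period of 7.

7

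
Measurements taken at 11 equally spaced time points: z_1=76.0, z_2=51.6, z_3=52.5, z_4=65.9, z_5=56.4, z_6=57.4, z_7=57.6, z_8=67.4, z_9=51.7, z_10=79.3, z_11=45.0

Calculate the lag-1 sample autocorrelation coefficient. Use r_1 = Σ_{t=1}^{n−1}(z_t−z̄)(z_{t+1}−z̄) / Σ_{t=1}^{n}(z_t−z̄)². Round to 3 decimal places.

Mean z̄ = (76.0 + 51.6 + 52.5 + 65.9 + 56.4 + 57.4 + 57.6 + 67.4 + 51.7 + 79.3 + 45.0)/11 = 60.0727
Numerator Σ_{t=1}^{10}(z_t−z̄)(z_{t+1}−z̄) = -650.1507
Denominator Σ(z_t−z̄)² = 1164.1818
r_1 = -650.1507 / 1164.1818 = -0.558

-0.558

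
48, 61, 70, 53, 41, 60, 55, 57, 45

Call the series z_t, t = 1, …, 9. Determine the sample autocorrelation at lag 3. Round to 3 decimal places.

Mean z̄ = (48 + 61 + 70 + 53 + 41 + 60 + 55 + 57 + 45)/9 = 54.4444
Numerator Σ_{t=1}^{6}(z_t−z̄)(z_{t+3}−z̄) = -80.0370
Denominator Σ(z_t−z̄)² = 636.2222
r_3 = -80.0370 / 636.2222 = -0.126

-0.126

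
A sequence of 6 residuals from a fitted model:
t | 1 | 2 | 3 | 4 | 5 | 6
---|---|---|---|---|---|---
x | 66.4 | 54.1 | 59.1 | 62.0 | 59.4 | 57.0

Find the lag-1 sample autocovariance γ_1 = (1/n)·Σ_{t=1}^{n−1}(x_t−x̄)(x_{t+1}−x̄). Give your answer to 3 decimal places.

-5.927

Mean x̄ = (66.4 + 54.1 + 59.1 + 62.0 + 59.4 + 57.0)/6 = 59.6667
Deviations: 6.7333, -5.5667, -0.5667, 2.3333, -0.2667, -2.6667
Σ_{t=1}^{5}(x_t−x̄)(x_{t+1}−x̄) = -35.5611
γ_1 = -35.5611 / 6 = -5.927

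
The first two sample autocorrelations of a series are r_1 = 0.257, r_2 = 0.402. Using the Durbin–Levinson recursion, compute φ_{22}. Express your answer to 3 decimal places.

0.360

φ_{22} = (r_2 − r_1²) / (1 − r_1²)
r_1² = (0.257)² = 0.066049
Numerator = 0.402 − 0.0660 = 0.3360; denominator = 1 − 0.0660 = 0.9340
φ_{22} = 0.3360 / 0.9340 = 0.360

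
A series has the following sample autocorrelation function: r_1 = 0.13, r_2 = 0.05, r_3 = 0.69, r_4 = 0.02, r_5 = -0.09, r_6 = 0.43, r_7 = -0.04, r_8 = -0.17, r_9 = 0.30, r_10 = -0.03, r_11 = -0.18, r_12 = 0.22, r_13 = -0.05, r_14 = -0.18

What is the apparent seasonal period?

The largest autocorrelation is r_3 = 0.69, with weaker echoes at lags 6 (0.43), 9 (0.30) and 12 (0.22); the remaining lags stay at or below 0.13.
The dominant spike at lag 3 indicates a seasonal period of 3.

3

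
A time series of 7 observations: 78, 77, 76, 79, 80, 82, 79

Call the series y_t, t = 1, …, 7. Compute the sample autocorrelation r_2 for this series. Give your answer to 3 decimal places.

Mean ȳ = (78 + 77 + 76 + 79 + 80 + 82 + 79)/7 = 78.7143
Σ(y_t−ȳ)(y_{t+2}−ȳ) = (1.9388) + (-0.4898) + (-3.4898) + (0.9388) + (0.3673) = -0.7347
Denominator Σ(y_t−ȳ)² = 23.4286
r_2 = -0.7347 / 23.4286 = -0.031

-0.031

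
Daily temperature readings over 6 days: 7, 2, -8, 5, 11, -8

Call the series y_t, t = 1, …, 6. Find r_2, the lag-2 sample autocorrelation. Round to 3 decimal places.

-0.555

Mean ȳ = (7 + 2 − 8 + 5 + 11 − 8)/6 = 1.5000
Deviations from mean: 5.5000, 0.5000, -9.5000, 3.5000, 9.5000, -9.5000
Numerator Σ_{t=1}^{4}(y_t−ȳ)(y_{t+2}−ȳ) = -174.0000
Denominator Σ(y_t−ȳ)² = 313.5000
r_2 = -174.0000 / 313.5000 = -0.555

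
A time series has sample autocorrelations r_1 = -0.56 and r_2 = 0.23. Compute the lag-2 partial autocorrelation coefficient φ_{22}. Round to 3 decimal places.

φ_{22} = (r_2 − r_1²) / (1 − r_1²)
r_1² = (-0.56)² = 0.3136
Numerator = 0.23 − 0.3136 = -0.0836; denominator = 1 − 0.3136 = 0.6864
φ_{22} = -0.0836 / 0.6864 = -0.122

-0.122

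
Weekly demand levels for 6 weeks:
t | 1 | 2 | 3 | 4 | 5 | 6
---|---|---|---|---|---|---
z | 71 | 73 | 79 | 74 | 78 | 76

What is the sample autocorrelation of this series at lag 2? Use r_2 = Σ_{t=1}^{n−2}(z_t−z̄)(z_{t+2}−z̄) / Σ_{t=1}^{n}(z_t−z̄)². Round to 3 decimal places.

Mean z̄ = (71 + 73 + 79 + 74 + 78 + 76)/6 = 75.1667
Deviations from mean: -4.1667, -2.1667, 3.8333, -1.1667, 2.8333, 0.8333
Numerator Σ_{t=1}^{4}(z_t−z̄)(z_{t+2}−z̄) = -3.5556
Denominator Σ(z_t−z̄)² = 46.8333
r_2 = -3.5556 / 46.8333 = -0.076

-0.076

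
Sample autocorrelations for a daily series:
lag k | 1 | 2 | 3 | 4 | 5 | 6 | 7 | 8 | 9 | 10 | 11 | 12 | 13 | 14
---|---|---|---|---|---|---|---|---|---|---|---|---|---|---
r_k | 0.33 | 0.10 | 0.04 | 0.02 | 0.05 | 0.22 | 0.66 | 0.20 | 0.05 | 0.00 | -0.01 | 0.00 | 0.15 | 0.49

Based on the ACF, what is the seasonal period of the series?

The largest autocorrelation is r_7 = 0.66, with a weaker echo at lag 14 (0.49); the remaining lags stay at or below 0.33. The elevated value at lag 1 (0.33), dropping to 0.10 at lag 2, reflects decaying short-term dependence rather than seasonality.
The dominant spike at lag 7 indicates a seasonal period of 7.

7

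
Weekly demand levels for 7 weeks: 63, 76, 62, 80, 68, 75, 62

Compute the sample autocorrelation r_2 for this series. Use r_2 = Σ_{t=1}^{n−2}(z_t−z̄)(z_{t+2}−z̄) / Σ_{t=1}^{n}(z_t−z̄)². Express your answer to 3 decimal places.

Mean z̄ = (63 + 76 + 62 + 80 + 68 + 75 + 62)/7 = 69.4286
Deviations from mean: -6.4286, 6.5714, -7.4286, 10.5714, -1.4286, 5.5714, -7.4286
Numerator Σ_{t=1}^{5}(z_t−z̄)(z_{t+2}−z̄) = 197.3469
Denominator Σ(z_t−z̄)² = 339.7143
r_2 = 197.3469 / 339.7143 = 0.581

0.581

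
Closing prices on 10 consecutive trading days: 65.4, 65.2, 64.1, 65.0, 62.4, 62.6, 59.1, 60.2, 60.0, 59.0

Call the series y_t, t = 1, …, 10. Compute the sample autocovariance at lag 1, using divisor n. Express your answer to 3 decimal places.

3.755

Mean ȳ = (65.4 + 65.2 + 64.1 + 65.0 + 62.4 + 62.6 + 59.1 + 60.2 + 60.0 + 59.0)/10 = 62.3000
Σ_{t=1}^{9}(y_t−ȳ)(y_{t+1}−ȳ) = 37.5500
γ_1 = 37.5500 / 10 = 3.755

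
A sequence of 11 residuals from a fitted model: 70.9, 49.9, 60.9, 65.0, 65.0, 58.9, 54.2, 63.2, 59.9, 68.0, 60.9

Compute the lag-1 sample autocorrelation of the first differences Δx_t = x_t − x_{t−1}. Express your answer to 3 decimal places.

First differences Δx: -21.0, 11.0, 4.1, 0.0, -6.1, -4.7, 9.0, -3.3, 8.1, -7.1
Mean of differences = -1.0000
Numerator Σ(Δx_t−Δx̄)(Δx_{t+1}−Δx̄) = -296.3700
Denominator Σ(Δx_t−Δx̄)² = 836.0200
r_1(Δx) = -296.3700 / 836.0200 = -0.355

-0.355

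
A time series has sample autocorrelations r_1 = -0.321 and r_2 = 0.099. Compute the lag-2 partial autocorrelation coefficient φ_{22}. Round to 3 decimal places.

φ_{22} = (r_2 − r_1²) / (1 − r_1²)
r_1² = (-0.321)² = 0.103041
Numerator = 0.099 − 0.1030 = -0.0040; denominator = 1 − 0.1030 = 0.8970
φ_{22} = -0.0040 / 0.8970 = -0.005

-0.005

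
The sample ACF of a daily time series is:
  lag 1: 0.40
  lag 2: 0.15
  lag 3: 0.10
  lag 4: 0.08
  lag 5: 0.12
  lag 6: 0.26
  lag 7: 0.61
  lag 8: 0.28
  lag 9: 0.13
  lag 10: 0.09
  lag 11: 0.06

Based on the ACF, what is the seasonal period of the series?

7

The largest autocorrelation is r_7 = 0.61; the remaining lags stay at or below 0.40. The elevated value at lag 1 (0.40), dropping to 0.15 at lag 2, reflects decaying short-term dependence rather than seasonality.
The dominant spike at lag 7 indicates a seasonal period of 7.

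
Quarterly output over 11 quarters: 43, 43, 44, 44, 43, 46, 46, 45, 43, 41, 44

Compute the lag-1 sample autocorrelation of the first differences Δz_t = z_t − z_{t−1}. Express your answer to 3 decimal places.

-0.097

First differences Δz: 0, 1, 0, -1, 3, 0, -1, -2, -2, 3
Mean of differences = 0.1000
Numerator Σ(Δz_t−Δz̄)(Δz_{t+1}−Δz̄) = -2.8100
Denominator Σ(Δz_t−Δz̄)² = 28.9000
r_1(Δz) = -2.8100 / 28.9000 = -0.097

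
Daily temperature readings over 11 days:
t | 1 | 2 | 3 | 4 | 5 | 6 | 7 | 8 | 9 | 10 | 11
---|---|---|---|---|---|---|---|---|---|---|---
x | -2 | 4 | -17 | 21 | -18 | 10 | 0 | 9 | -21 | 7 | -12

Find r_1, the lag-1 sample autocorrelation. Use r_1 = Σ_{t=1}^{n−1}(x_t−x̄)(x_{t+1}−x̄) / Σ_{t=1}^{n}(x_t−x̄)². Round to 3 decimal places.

Mean x̄ = (-2 + 4 − 17 + 21 − 18 + 10 + 0 + 9 − 21 + 7 − 12)/11 = -1.7273
Numerator Σ_{t=1}^{10}(x_t−x̄)(x_{t+1}−x̄) = -1422.6198
Denominator Σ(x_t−x̄)² = 1856.1818
r_1 = -1422.6198 / 1856.1818 = -0.766

-0.766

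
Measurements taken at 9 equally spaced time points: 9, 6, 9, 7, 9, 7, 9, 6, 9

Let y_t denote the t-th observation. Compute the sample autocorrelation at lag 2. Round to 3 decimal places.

0.610

Mean ȳ = (9 + 6 + 9 + 7 + 9 + 7 + 9 + 6 + 9)/9 = 7.8889
Σ(y_t−ȳ)(y_{t+2}−ȳ) = (1.2346) + (1.6790) + (1.2346) + (0.7901) + (1.2346) + (1.6790) + (1.2346) = 9.0864
Denominator Σ(y_t−ȳ)² = 14.8889
r_2 = 9.0864 / 14.8889 = 0.610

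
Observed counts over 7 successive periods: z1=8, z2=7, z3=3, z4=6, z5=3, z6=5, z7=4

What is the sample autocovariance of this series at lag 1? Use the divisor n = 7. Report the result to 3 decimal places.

-0.268

Mean z̄ = (8 + 7 + 3 + 6 + 3 + 5 + 4)/7 = 5.1429
Deviations: 2.8571, 1.8571, -2.1429, 0.8571, -2.1429, -0.1429, -1.1429
Σ_{t=1}^{6}(z_t−z̄)(z_{t+1}−z̄) = -1.8776
γ_1 = -1.8776 / 7 = -0.268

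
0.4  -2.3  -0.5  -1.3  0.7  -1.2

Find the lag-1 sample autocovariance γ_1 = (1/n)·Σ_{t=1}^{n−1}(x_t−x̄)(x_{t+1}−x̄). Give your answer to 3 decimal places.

-0.623

Mean x̄ = (0.4 − 2.3 − 0.5 − 1.3 + 0.7 − 1.2)/6 = -0.7000
Deviations: 1.1000, -1.6000, 0.2000, -0.6000, 1.4000, -0.5000
Σ_{t=1}^{5}(x_t−x̄)(x_{t+1}−x̄) = -3.7400
γ_1 = -3.7400 / 6 = -0.623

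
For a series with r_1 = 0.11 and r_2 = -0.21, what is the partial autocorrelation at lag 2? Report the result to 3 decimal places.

φ_{22} = (r_2 − r_1²) / (1 − r_1²)
r_1² = (0.11)² = 0.0121
Numerator = -0.21 − 0.0121 = -0.2221; denominator = 1 − 0.0121 = 0.9879
φ_{22} = -0.2221 / 0.9879 = -0.225

-0.225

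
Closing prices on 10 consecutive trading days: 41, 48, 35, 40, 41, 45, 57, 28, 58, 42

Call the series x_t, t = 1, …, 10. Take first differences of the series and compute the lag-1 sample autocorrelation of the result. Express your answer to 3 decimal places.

-0.749

First differences Δx: 7, -13, 5, 1, 4, 12, -29, 30, -16
Mean of differences = 0.1111
Numerator Σ(Δx_t−Δx̄)(Δx_{t+1}−Δx̄) = -1798.1235
Denominator Σ(Δx_t−Δx̄)² = 2400.8889
r_1(Δx) = -1798.1235 / 2400.8889 = -0.749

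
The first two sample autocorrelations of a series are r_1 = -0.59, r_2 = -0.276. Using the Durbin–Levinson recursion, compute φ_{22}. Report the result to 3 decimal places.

φ_{22} = (r_2 − r_1²) / (1 − r_1²)
r_1² = (-0.59)² = 0.3481
Numerator = -0.276 − 0.3481 = -0.6241; denominator = 1 − 0.3481 = 0.6519
φ_{22} = -0.6241 / 0.6519 = -0.957

-0.957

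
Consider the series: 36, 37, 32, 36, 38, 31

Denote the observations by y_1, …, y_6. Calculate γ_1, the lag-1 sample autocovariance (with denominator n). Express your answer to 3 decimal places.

Mean ȳ = (36 + 37 + 32 + 36 + 38 + 31)/6 = 35.0000
Σ_{t=1}^{5}(y_t−ȳ)(y_{t+1}−ȳ) = -16.0000
γ_1 = -16.0000 / 6 = -2.667

-2.667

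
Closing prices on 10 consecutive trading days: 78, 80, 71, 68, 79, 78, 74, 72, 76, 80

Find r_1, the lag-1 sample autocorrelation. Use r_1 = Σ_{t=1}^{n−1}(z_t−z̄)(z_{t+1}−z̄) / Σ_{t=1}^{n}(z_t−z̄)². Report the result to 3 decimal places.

Mean z̄ = (78 + 80 + 71 + 68 + 79 + 78 + 74 + 72 + 76 + 80)/10 = 75.6000
Numerator Σ_{t=1}^{9}(z_t−z̄)(z_{t+1}−z̄) = 9.8400
Denominator Σ(z_t−z̄)² = 156.4000
r_1 = 9.8400 / 156.4000 = 0.063

0.063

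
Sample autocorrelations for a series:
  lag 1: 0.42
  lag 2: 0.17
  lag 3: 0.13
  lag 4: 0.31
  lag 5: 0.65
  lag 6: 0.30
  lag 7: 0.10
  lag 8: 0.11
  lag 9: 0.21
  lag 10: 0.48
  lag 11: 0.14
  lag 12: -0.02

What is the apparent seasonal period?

5

The largest autocorrelation is r_5 = 0.65, with a weaker echo at lag 10 (0.48); the remaining lags stay at or below 0.42. The elevated value at lag 1 (0.42), dropping to 0.17 at lag 2, reflects decaying short-term dependence rather than seasonality.
The dominant spike at lag 5 indicates a seasonal period of 5.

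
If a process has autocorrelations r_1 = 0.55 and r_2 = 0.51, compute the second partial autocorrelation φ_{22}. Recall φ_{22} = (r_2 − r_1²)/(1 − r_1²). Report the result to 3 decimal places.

φ_{22} = (r_2 − r_1²) / (1 − r_1²)
r_1² = (0.55)² = 0.3025
Numerator = 0.51 − 0.3025 = 0.2075; denominator = 1 − 0.3025 = 0.6975
φ_{22} = 0.2075 / 0.6975 = 0.297

0.297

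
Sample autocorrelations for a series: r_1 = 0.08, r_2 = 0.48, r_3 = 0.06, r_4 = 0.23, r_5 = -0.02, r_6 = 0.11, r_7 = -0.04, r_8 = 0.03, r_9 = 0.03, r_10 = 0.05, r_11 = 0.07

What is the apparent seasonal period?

2

The largest autocorrelation is r_2 = 0.48, with a weaker echo at lag 4 (0.23); the remaining lags stay at or below 0.11.
The dominant spike at lag 2 indicates a seasonal period of 2.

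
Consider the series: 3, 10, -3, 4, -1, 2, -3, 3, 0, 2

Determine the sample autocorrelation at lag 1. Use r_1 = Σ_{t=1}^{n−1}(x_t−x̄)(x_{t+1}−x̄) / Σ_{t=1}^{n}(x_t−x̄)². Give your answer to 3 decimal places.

Mean x̄ = (3 + 10 − 3 + 4 − 1 + 2 − 3 + 3 + 0 + 2)/10 = 1.7000
Numerator Σ_{t=1}^{9}(x_t−x̄)(x_{t+1}−x̄) = -56.2900
Denominator Σ(x_t−x̄)² = 132.1000
r_1 = -56.2900 / 132.1000 = -0.426

-0.426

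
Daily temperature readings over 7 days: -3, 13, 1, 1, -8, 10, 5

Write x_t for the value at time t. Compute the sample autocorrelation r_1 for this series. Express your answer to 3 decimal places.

Mean x̄ = (-3 + 13 + 1 + 1 − 8 + 10 + 5)/7 = 2.7143
Deviations from mean: -5.7143, 10.2857, -1.7143, -1.7143, -10.7143, 7.2857, 2.2857
Numerator Σ_{t=1}^{6}(x_t−x̄)(x_{t+1}−x̄) = -116.5102
Denominator Σ(x_t−x̄)² = 317.4286
r_1 = -116.5102 / 317.4286 = -0.367

-0.367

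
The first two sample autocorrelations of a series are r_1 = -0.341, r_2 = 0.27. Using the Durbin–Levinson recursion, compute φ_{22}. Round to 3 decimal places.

φ_{22} = (r_2 − r_1²) / (1 − r_1²)
r_1² = (-0.341)² = 0.116281
Numerator = 0.27 − 0.1163 = 0.1537; denominator = 1 − 0.1163 = 0.8837
φ_{22} = 0.1537 / 0.8837 = 0.174

0.174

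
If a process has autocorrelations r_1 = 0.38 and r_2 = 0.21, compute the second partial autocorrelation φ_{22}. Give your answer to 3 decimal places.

0.077

φ_{22} = (r_2 − r_1²) / (1 − r_1²)
r_1² = (0.38)² = 0.1444
Numerator = 0.21 − 0.1444 = 0.0656; denominator = 1 − 0.1444 = 0.8556
φ_{22} = 0.0656 / 0.8556 = 0.077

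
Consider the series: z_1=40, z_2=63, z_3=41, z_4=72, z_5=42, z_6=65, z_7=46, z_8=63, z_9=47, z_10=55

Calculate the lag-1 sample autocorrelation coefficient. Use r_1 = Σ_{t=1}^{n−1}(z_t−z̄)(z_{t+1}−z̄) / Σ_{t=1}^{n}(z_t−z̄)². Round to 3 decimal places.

Mean z̄ = (40 + 63 + 41 + 72 + 42 + 65 + 46 + 63 + 47 + 55)/10 = 53.4000
Numerator Σ_{t=1}^{9}(z_t−z̄)(z_{t+1}−z̄) = -1051.1600
Denominator Σ(z_t−z̄)² = 1226.4000
r_1 = -1051.1600 / 1226.4000 = -0.857

-0.857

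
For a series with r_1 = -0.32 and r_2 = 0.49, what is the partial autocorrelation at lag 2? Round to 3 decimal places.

φ_{22} = (r_2 − r_1²) / (1 − r_1²)
r_1² = (-0.32)² = 0.1024
Numerator = 0.49 − 0.1024 = 0.3876; denominator = 1 − 0.1024 = 0.8976
φ_{22} = 0.3876 / 0.8976 = 0.432

0.432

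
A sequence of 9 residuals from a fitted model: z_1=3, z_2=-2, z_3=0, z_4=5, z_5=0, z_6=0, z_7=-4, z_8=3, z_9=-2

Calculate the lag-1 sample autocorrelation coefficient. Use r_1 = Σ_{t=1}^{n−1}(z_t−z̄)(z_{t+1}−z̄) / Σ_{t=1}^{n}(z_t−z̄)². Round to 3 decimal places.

Mean z̄ = (3 − 2 + 0 + 5 + 0 + 0 − 4 + 3 − 2)/9 = 0.3333
Numerator Σ_{t=1}^{8}(z_t−z̄)(z_{t+1}−z̄) = -24.7778
Denominator Σ(z_t−z̄)² = 66.0000
r_1 = -24.7778 / 66.0000 = -0.375

-0.375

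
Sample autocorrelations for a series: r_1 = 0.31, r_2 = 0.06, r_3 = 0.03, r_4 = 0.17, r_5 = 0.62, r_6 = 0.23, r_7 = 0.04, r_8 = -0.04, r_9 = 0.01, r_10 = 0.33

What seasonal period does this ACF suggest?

The largest autocorrelation is r_5 = 0.62, with a weaker echo at lag 10 (0.33); the remaining lags stay at or below 0.31. The elevated value at lag 1 (0.31), dropping to 0.06 at lag 2, reflects decaying short-term dependence rather than seasonality.
The dominant spike at lag 5 indicates a seasonal period of 5.

5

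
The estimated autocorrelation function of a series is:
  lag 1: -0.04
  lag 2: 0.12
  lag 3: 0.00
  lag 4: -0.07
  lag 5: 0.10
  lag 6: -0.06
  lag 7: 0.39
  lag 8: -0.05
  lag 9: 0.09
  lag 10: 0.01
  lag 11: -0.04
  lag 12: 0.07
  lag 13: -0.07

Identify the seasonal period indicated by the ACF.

7

The largest autocorrelation is r_7 = 0.39; the remaining lags stay at or below 0.12.
The dominant spike at lag 7 indicates a seasonal period of 7.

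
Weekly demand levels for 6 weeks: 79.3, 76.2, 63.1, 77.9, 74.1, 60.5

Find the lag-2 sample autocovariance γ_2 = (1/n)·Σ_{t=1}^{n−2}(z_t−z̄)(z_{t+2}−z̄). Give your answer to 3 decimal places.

-21.204

Mean z̄ = (79.3 + 76.2 + 63.1 + 77.9 + 74.1 + 60.5)/6 = 71.8500
Σ_{t=1}^{4}(z_t−z̄)(z_{t+2}−z̄) = -127.2250
γ_2 = -127.2250 / 6 = -21.204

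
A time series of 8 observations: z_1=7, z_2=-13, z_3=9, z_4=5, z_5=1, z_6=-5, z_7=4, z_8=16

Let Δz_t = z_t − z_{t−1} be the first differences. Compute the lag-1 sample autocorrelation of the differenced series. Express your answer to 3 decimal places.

First differences Δz: -20, 22, -4, -4, -6, 9, 12
Mean of differences = 1.2857
Numerator Σ(Δz_t−Δz̄)(Δz_{t+1}−Δz̄) = -457.5102
Denominator Σ(Δz_t−Δz̄)² = 1165.4286
r_1(Δz) = -457.5102 / 1165.4286 = -0.393

-0.393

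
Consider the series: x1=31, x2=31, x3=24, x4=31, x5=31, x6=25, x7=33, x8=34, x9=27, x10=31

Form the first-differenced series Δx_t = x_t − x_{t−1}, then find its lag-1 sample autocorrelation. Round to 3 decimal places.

First differences Δx: 0, -7, 7, 0, -6, 8, 1, -7, 4
Mean of differences = 0.0000
Numerator Σ(Δx_t−Δx̄)(Δx_{t+1}−Δx̄) = -124.0000
Denominator Σ(Δx_t−Δx̄)² = 264.0000
r_1(Δx) = -124.0000 / 264.0000 = -0.470

-0.470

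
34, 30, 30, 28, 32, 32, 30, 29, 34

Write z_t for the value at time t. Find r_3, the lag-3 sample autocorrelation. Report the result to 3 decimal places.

Mean z̄ = (34 + 30 + 30 + 28 + 32 + 32 + 30 + 29 + 34)/9 = 31.0000
Σ(z_t−z̄)(z_{t+3}−z̄) = (-9.0000) + (-1.0000) + (-1.0000) + (3.0000) + (-2.0000) + (3.0000) = -7.0000
Denominator Σ(z_t−z̄)² = 36.0000
r_3 = -7.0000 / 36.0000 = -0.194

-0.194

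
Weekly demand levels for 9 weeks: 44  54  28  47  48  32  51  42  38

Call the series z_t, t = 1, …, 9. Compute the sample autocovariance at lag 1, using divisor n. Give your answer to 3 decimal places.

-37.753

Mean z̄ = (44 + 54 + 28 + 47 + 48 + 32 + 51 + 42 + 38)/9 = 42.6667
Σ_{t=1}^{8}(z_t−z̄)(z_{t+1}−z̄) = -339.7778
γ_1 = -339.7778 / 9 = -37.753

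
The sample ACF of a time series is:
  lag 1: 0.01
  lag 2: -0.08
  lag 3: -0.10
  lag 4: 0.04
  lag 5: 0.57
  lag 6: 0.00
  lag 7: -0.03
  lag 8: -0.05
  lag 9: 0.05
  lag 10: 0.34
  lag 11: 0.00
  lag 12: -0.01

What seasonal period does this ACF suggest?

5

The largest autocorrelation is r_5 = 0.57, with a weaker echo at lag 10 (0.34); the remaining lags stay at or below 0.05.
The dominant spike at lag 5 indicates a seasonal period of 5.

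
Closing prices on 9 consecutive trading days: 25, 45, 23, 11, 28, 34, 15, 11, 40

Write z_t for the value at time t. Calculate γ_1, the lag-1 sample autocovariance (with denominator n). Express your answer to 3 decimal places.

Mean z̄ = (25 + 45 + 23 + 11 + 28 + 34 + 15 + 11 + 40)/9 = 25.7778
Σ_{t=1}^{8}(z_t−z̄)(z_{t+1}−z̄) = -181.3827
γ_1 = -181.3827 / 9 = -20.154

-20.154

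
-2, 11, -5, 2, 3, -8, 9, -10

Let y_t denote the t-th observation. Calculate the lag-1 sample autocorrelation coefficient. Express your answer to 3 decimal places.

-0.654

Mean ȳ = (-2 + 11 − 5 + 2 + 3 − 8 + 9 − 10)/8 = 0.0000
Σ(y_t−ȳ)(y_{t+1}−ȳ) = (-22.0000) + (-55.0000) + (-10.0000) + (6.0000) + (-24.0000) + (-72.0000) + (-90.0000) = -267.0000
Denominator Σ(y_t−ȳ)² = 408.0000
r_1 = -267.0000 / 408.0000 = -0.654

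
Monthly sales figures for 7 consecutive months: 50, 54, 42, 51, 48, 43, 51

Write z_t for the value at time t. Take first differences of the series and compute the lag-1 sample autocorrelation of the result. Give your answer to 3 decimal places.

-0.609

First differences Δz: 4, -12, 9, -3, -5, 8
Mean of differences = 0.1667
Numerator Σ(Δz_t−Δz̄)(Δz_{t+1}−Δz̄) = -206.1944
Denominator Σ(Δz_t−Δz̄)² = 338.8333
r_1(Δz) = -206.1944 / 338.8333 = -0.609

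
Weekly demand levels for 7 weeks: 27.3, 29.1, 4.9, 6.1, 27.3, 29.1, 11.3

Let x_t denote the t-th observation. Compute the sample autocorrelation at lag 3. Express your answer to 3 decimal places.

-0.082

Mean x̄ = (27.3 + 29.1 + 4.9 + 6.1 + 27.3 + 29.1 + 11.3)/7 = 19.3000
Deviations from mean: 8.0000, 9.8000, -14.4000, -13.2000, 8.0000, 9.8000, -8.0000
Numerator Σ_{t=1}^{4}(x_t−x̄)(x_{t+3}−x̄) = -62.7200
Denominator Σ(x_t−x̄)² = 765.6800
r_3 = -62.7200 / 765.6800 = -0.082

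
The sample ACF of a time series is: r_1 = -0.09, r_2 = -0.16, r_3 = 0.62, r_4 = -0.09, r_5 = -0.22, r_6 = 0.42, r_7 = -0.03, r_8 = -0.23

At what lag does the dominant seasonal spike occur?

The largest autocorrelation is r_3 = 0.62, with a weaker echo at lag 6 (0.42); the remaining lags stay at or below -0.03.
The dominant spike at lag 3 indicates a seasonal period of 3.

3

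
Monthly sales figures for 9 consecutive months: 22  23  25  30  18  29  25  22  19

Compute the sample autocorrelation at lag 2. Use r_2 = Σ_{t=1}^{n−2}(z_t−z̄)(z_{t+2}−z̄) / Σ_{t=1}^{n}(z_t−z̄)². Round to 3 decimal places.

Mean z̄ = (22 + 23 + 25 + 30 + 18 + 29 + 25 + 22 + 19)/9 = 23.6667
Σ(z_t−z̄)(z_{t+2}−z̄) = (-2.2222) + (-4.2222) + (-7.5556) + (33.7778) + (-7.5556) + (-8.8889) + (-6.2222) = -2.8889
Denominator Σ(z_t−z̄)² = 132.0000
r_2 = -2.8889 / 132.0000 = -0.022

-0.022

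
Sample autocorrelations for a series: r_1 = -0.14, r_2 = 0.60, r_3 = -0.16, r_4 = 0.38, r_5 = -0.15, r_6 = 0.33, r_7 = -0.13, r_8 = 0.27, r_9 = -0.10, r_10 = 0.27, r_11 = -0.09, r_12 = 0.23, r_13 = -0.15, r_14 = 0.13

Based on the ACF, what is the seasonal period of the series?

The largest autocorrelation is r_2 = 0.60, with weaker echoes at lags 4 (0.38), 6 (0.33), 8 (0.27), 10 (0.27) and 12 (0.23); the remaining lags stay at or below 0.13.
The dominant spike at lag 2 indicates a seasonal period of 2.

2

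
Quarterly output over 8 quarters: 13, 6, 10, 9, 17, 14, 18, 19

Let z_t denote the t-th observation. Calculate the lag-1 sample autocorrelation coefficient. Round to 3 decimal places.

0.376

Mean z̄ = (13 + 6 + 10 + 9 + 17 + 14 + 18 + 19)/8 = 13.2500
Deviations from mean: -0.2500, -7.2500, -3.2500, -4.2500, 3.7500, 0.7500, 4.7500, 5.7500
Numerator Σ_{t=1}^{7}(z_t−z̄)(z_{t+1}−z̄) = 56.9375
Denominator Σ(z_t−z̄)² = 151.5000
r_1 = 56.9375 / 151.5000 = 0.376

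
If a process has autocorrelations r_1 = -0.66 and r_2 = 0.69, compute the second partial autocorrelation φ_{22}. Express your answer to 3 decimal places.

0.451

φ_{22} = (r_2 − r_1²) / (1 − r_1²)
r_1² = (-0.66)² = 0.4356
Numerator = 0.69 − 0.4356 = 0.2544; denominator = 1 − 0.4356 = 0.5644
φ_{22} = 0.2544 / 0.5644 = 0.451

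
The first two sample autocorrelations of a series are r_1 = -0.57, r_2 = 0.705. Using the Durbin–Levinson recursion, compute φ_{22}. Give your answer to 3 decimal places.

φ_{22} = (r_2 − r_1²) / (1 − r_1²)
r_1² = (-0.57)² = 0.3249
Numerator = 0.705 − 0.3249 = 0.3801; denominator = 1 − 0.3249 = 0.6751
φ_{22} = 0.3801 / 0.6751 = 0.563

0.563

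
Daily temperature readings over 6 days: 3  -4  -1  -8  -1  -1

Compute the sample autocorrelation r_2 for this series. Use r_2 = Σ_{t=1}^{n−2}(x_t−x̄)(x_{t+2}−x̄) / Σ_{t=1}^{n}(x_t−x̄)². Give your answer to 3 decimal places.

0.176

Mean x̄ = (3 − 4 − 1 − 8 − 1 − 1)/6 = -2.0000
Numerator Σ_{t=1}^{4}(x_t−x̄)(x_{t+2}−x̄) = 12.0000
Denominator Σ(x_t−x̄)² = 68.0000
r_2 = 12.0000 / 68.0000 = 0.176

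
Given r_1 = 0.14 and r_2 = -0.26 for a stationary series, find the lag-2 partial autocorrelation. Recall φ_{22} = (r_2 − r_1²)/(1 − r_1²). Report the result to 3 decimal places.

φ_{22} = (r_2 − r_1²) / (1 − r_1²)
r_1² = (0.14)² = 0.0196
Numerator = -0.26 − 0.0196 = -0.2796; denominator = 1 − 0.0196 = 0.9804
φ_{22} = -0.2796 / 0.9804 = -0.285

-0.285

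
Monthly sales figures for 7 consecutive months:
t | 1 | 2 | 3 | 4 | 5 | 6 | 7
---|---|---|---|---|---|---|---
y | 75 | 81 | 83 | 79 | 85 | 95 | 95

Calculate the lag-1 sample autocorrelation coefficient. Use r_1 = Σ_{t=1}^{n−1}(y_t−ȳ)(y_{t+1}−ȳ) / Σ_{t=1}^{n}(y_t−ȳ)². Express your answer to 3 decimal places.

Mean ȳ = (75 + 81 + 83 + 79 + 85 + 95 + 95)/7 = 84.7143
Numerator Σ_{t=1}^{6}(y_t−ȳ)(y_{t+1}−ȳ) = 159.3469
Denominator Σ(y_t−ȳ)² = 355.4286
r_1 = 159.3469 / 355.4286 = 0.448

0.448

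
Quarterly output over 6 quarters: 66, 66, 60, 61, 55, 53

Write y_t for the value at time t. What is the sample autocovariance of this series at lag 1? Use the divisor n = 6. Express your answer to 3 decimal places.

Mean ȳ = (66 + 66 + 60 + 61 + 55 + 53)/6 = 60.1667
Σ_{t=1}^{5}(y_t−ȳ)(y_{t+1}−ȳ) = 65.6389
γ_1 = 65.6389 / 6 = 10.940

10.940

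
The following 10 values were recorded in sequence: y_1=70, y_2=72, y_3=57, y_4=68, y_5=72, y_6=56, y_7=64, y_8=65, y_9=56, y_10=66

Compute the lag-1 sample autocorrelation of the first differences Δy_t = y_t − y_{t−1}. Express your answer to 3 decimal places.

First differences Δy: 2, -15, 11, 4, -16, 8, 1, -9, 10
Mean of differences = -0.4444
Numerator Σ(Δy_t−Δȳ)(Δy_{t+1}−Δȳ) = -441.3086
Denominator Σ(Δy_t−Δȳ)² = 866.2222
r_1(Δy) = -441.3086 / 866.2222 = -0.509

-0.509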